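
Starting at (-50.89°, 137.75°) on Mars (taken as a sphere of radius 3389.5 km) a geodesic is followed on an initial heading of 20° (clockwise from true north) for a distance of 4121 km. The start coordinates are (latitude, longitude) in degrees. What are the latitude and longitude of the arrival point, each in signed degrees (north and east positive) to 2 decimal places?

Angular distance δ = d/R = 4121/3389.5 = 1.21581 rad; initial bearing θ = 0.3491 rad.
sin φ₂ = sin φ₁ cos δ + cos φ₁ sin δ cos θ = (-0.7759)(0.3476) + (0.6308)(0.9377)(0.9397) = 0.2861, so φ₂ = 16.63°.
Δλ = atan2(sin θ sin δ cos φ₁, cos δ − sin φ₁ sin φ₂) = atan2(0.2023, 0.5696) = 19.554°.
λ₂ = 137.750° + 19.554° = 157.30°.

16.63°, 157.30°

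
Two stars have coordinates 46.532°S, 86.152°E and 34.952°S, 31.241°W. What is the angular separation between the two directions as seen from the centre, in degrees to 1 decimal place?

81.0°

In radians: φ₁ = -0.8121, φ₂ = -0.6100, Δλ = -117.393° = -2.0489 rad.
cos c = sin φ₁ sin φ₂ + cos φ₁ cos φ₂ cos Δλ = (-0.7258)(-0.5729) + (0.6879)(0.8196)(-0.4601) = 0.15635,
so c = arccos(0.15635) = 1.41380 rad.
So the angular separation is 81.0°.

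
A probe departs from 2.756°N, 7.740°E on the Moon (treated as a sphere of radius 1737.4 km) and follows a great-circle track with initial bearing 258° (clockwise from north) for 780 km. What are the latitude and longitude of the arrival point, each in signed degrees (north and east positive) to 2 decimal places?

-2.68°, -17.41°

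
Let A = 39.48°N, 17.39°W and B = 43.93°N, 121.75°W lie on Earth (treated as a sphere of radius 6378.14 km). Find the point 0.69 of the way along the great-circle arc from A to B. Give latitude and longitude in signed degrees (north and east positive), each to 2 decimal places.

54.26°, -90.92°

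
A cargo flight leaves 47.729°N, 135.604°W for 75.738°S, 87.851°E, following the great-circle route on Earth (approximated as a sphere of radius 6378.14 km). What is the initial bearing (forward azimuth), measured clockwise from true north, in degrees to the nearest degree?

198°

With φ₁ = 0.8330, φ₂ = -1.3219, Δλ = -2.3832 rad, the forward-azimuth formula gives
θ = atan2( sin Δλ cos φ₂ , cos φ₁ sin φ₂ − sin φ₁ cos φ₂ cos Δλ ) = atan2(-0.1694, -0.5196) = -161.94°.
Adding 360° brings this into [0°, 360°): 198°.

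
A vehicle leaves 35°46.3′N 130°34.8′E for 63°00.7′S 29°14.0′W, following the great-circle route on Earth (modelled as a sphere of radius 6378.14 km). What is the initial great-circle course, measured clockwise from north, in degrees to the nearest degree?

198°

With φ₁ = 0.6243, φ₂ = -1.0998, Δλ = -2.7893 rad, the forward-azimuth formula gives
θ = atan2( sin Δλ cos φ₂ , cos φ₁ sin φ₂ − sin φ₁ cos φ₂ cos Δλ ) = atan2(-0.1566, -0.4740) = -161.72°.
Adding 360° brings this into [0°, 360°): 198°.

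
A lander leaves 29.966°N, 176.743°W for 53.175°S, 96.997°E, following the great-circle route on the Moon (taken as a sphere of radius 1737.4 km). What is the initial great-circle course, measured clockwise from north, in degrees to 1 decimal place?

220.0°

With φ₁ = 0.5230, φ₂ = -0.9281, Δλ = -1.5055 rad, the forward-azimuth formula gives
θ = atan2( sin Δλ cos φ₂ , cos φ₁ sin φ₂ − sin φ₁ cos φ₂ cos Δλ ) = atan2(-0.5981, -0.7130) = -140.01°.
Adding 360° brings this into [0°, 360°): 220.0°.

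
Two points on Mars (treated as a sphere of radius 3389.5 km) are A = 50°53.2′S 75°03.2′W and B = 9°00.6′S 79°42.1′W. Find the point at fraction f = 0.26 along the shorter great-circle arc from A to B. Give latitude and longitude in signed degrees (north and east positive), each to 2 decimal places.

-40.02°, -76.75°

Central angle δ = 0.7340 rad. Interpolating on the sphere with fraction f = 0.26:
P = [sin((1−f)δ)·A + sin(fδ)·B] / sin δ = 0.7716·A + 0.2832·B in Cartesian coordinates,
giving P = (0.1755, -0.7455, -0.6430), i.e. latitude -40.02°, longitude -76.75°.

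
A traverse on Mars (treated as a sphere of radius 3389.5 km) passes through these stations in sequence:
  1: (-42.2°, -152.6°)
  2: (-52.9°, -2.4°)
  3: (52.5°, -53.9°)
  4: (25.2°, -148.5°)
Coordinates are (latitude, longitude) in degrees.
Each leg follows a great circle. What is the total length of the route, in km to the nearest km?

15869 km

Leg 1→2: central angle 1.4223 rad, distance 4820.8 km.
Leg 2→3: central angle 1.9869 rad, distance 6734.5 km.
Leg 3→4: central angle 1.2728 rad, distance 4314.1 km.
Total: 4820.8 + 6734.5 + 4314.1 ≈ 15869 km.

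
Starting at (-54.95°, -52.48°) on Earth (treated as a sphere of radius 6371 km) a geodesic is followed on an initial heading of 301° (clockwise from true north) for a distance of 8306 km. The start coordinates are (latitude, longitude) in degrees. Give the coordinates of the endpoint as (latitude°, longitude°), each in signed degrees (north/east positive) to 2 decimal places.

3.97°, -108.45°

Angular distance δ = d/R = 8306/6371 = 1.30372 rad; initial bearing θ = 5.2534 rad.
sin φ₂ = sin φ₁ cos δ + cos φ₁ sin δ cos θ = (-0.8187)(0.2639) + (0.5743)(0.9645)(0.5150) = 0.0692, so φ₂ = 3.97°.
Δλ = atan2(sin θ sin δ cos φ₁, cos δ − sin φ₁ sin φ₂) = atan2(-0.4748, 0.3206) = -55.972°.
λ₂ = -52.480° − 55.972° = -108.45°.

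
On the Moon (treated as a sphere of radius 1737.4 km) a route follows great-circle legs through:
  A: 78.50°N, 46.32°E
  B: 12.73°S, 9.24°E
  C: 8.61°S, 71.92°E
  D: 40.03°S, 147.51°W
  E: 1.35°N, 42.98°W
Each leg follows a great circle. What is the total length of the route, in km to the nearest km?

Leg A→B: central angle 1.6316 rad, distance 2834.8 km.
Leg B→C: central angle 1.0751 rad, distance 1867.9 km.
Leg C→D: central angle 2.0811 rad, distance 3615.8 km.
Leg D→E: central angle 1.7795 rad, distance 3091.7 km.
Total: 2834.8 + 1867.9 + 3615.8 + 3091.7 ≈ 11410 km.

11410 km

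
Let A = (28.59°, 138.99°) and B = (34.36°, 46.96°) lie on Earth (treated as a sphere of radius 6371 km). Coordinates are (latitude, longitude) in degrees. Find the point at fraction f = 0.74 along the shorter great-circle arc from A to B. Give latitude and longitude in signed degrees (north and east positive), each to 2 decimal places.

Central angle δ = 1.3239 rad. Interpolating on the sphere with fraction f = 0.74:
P = [sin((1−f)δ)·A + sin(fδ)·B] / sin δ = 0.3480·A + 0.8563·B in Cartesian coordinates,
giving P = (0.2519, 0.7172, 0.6498), i.e. latitude 40.53°, longitude 70.65°.

40.53°, 70.65°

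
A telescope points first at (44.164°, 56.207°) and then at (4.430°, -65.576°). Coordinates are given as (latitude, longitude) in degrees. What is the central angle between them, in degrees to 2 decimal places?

108.84°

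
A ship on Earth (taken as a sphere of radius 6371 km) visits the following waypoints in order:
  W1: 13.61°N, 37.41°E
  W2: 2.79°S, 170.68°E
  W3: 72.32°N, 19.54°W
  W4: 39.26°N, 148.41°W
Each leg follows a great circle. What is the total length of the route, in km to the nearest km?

Leg W1→W2: central angle 2.3143 rad, distance 14744.3 km.
Leg W2→W3: central angle 1.9229 rad, distance 12251.0 km.
Leg W3→W4: central angle 1.0980 rad, distance 6995.3 km.
Total: 14744.3 + 12251.0 + 6995.3 ≈ 33991 km.

33991 km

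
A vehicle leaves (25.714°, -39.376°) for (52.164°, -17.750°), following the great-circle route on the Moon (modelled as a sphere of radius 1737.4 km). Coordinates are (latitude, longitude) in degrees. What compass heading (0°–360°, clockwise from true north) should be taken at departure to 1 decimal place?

Δλ = 21.626° = 0.3774 rad.
y = sin Δλ · cos φ₂ = (0.3685)(0.6134) = 0.2261
x = cos φ₁ sin φ₂ − sin φ₁ cos φ₂ cos Δλ = (0.9010)(0.7898) − (0.4339)(0.6134)(0.9296) = 0.4642
θ = atan2(y, x) = 25.97°, so the bearing is 26.0°.

26.0°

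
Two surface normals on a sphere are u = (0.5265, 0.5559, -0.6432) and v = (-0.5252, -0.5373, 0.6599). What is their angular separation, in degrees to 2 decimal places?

178.57°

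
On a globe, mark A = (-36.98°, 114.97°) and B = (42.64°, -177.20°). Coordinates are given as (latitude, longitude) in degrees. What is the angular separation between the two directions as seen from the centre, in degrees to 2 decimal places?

100.70°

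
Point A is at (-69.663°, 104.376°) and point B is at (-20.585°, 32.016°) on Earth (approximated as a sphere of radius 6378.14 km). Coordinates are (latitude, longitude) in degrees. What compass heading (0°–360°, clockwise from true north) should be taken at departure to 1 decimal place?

279.2°

Δλ = -72.360° = -1.2629 rad.
y = sin Δλ · cos φ₂ = (-0.9530)(0.9362) = -0.8921
x = cos φ₁ sin φ₂ − sin φ₁ cos φ₂ cos Δλ = (0.3475)(-0.3516) − (-0.9377)(0.9362)(0.3030) = 0.1438
θ = atan2(y, x) = -80.84°; adding 360° gives 279.2°.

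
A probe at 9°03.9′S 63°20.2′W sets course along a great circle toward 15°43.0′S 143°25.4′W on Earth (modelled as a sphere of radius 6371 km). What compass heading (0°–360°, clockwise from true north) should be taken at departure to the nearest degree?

With φ₁ = -0.1582, φ₂ = -0.2743, Δλ = -1.3978 rad, the forward-azimuth formula gives
θ = atan2( sin Δλ cos φ₂ , cos φ₁ sin φ₂ − sin φ₁ cos φ₂ cos Δλ ) = atan2(-0.9482, -0.2414) = -104.28°.
Adding 360° brings this into [0°, 360°): 256°.

256°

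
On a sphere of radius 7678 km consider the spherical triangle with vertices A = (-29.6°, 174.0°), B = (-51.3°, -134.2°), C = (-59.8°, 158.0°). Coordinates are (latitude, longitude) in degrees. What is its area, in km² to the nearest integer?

11169760 km²

Side lengths (central angles): a = 0.6545, b = 0.5599, c = 0.7646 rad; semiperimeter s = 0.9895.
By l'Huilier's theorem, tan(E/4) = √[tan(s/2) tan((s−a)/2) tan((s−b)/2) tan((s−c)/2)], giving spherical excess E = 0.1895 rad.
Area = E·R² = 0.1895 × (7678)² ≈ 11169760 km².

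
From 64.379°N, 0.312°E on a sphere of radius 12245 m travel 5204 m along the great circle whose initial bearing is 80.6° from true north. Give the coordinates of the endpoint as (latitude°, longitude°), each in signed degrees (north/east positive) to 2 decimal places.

58.28°, 50.99°

Angular distance δ = d/R = 5204/12245 = 0.42499 rad; initial bearing θ = 1.4067 rad.
sin φ₂ = sin φ₁ cos δ + cos φ₁ sin δ cos θ = (0.9017)(0.9110) + (0.4324)(0.4123)(0.1633) = 0.8506, so φ₂ = 58.28°.
Δλ = atan2(sin θ sin δ cos φ₁, cos δ − sin φ₁ sin φ₂) = atan2(0.1759, 0.1441) = 50.676°.
λ₂ = 0.312° + 50.676° = 50.99°.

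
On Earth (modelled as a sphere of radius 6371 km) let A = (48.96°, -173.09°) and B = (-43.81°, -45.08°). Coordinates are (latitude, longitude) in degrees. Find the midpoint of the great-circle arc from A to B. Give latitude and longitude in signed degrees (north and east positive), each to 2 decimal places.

Central angle δ = 2.5217 rad. Interpolating on the sphere with fraction f = 0.5:
P = [sin((1−f)δ)·A + sin(fδ)·B] / sin δ = 1.6392·A + 1.6392·B in Cartesian coordinates,
giving P = (-0.2332, -0.9671, 0.1016), i.e. latitude 5.83°, longitude -103.56°.

5.83°, -103.56°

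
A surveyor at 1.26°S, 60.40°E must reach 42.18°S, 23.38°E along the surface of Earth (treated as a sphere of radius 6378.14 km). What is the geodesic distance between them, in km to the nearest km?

5864 km

In radians: φ₁ = -0.0220, φ₂ = -0.7362, Δλ = -37.020° = -0.6461 rad.
cos c = sin φ₁ sin φ₂ + cos φ₁ cos φ₂ cos Δλ = (-0.0220)(-0.6715) + (0.9998)(0.7410)(0.7984) = 0.60629,
so c = arccos(0.60629) = 0.91941 rad.
Distance = R·c = 6378.14 × 0.9194 ≈ 5864 km.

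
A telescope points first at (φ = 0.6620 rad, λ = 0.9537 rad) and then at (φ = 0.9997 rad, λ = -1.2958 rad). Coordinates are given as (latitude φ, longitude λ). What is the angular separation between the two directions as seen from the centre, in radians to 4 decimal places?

1.3187 rad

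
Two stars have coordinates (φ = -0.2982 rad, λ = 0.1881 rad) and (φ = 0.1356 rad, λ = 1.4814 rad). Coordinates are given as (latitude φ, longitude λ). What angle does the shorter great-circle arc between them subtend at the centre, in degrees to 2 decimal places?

77.31°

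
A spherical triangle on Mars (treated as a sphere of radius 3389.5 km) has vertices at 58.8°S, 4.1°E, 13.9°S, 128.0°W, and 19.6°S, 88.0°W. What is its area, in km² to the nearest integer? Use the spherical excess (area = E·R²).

Side lengths (central angles): a = 0.6744, b = 1.2984, c = 1.7028 rad; semiperimeter s = 1.8378.
By l'Huilier's theorem, tan(E/4) = √[tan(s/2) tan((s−a)/2) tan((s−b)/2) tan((s−c)/2)], giving spherical excess E = 0.5048 rad.
Area = E·R² = 0.5048 × (3389.5)² ≈ 5799533 km².

5799533 km²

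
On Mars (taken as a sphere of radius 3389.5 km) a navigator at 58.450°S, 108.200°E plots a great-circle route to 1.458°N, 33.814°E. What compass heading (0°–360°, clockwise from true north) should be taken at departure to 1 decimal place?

With φ₁ = -1.0201, φ₂ = 0.0254, Δλ = -1.2983 rad, the forward-azimuth formula gives
θ = atan2( sin Δλ cos φ₂ , cos φ₁ sin φ₂ − sin φ₁ cos φ₂ cos Δλ ) = atan2(-0.9628, 0.2426) = -75.86°.
Adding 360° brings this into [0°, 360°): 284.1°.

284.1°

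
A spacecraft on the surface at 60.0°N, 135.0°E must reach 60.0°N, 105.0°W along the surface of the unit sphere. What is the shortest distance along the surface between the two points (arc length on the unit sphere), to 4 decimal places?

0.8957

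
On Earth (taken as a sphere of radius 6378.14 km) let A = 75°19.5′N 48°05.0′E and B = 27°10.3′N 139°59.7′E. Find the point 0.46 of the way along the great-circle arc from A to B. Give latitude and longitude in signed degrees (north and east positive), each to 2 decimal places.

Central angle δ = 1.1216 rad. Interpolating on the sphere with fraction f = 0.46:
P = [sin((1−f)δ)·A + sin(fδ)·B] / sin δ = 0.6320·A + 0.5477·B in Cartesian coordinates,
giving P = (-0.2663, 0.4324, 0.8615), i.e. latitude 59.48°, longitude 121.63°.

59.48°, 121.63°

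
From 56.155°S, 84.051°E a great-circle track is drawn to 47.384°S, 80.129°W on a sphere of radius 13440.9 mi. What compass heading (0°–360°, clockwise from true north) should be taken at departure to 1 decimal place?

191.0°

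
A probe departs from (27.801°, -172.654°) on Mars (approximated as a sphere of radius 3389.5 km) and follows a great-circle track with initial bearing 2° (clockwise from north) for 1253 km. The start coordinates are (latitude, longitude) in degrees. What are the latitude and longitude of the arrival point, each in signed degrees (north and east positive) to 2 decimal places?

Angular distance δ = d/R = 1253/3389.5 = 0.36967 rad; initial bearing θ = 0.0349 rad.
sin φ₂ = sin φ₁ cos δ + cos φ₁ sin δ cos θ = (0.4664)(0.9324) + (0.8846)(0.3613)(0.9994) = 0.7543, so φ₂ = 48.96°.
Δλ = atan2(sin θ sin δ cos φ₁, cos δ − sin φ₁ sin φ₂) = atan2(0.0112, 0.5806) = 1.101°.
λ₂ = -172.654° + 1.101° = -171.55°.

48.96°, -171.55°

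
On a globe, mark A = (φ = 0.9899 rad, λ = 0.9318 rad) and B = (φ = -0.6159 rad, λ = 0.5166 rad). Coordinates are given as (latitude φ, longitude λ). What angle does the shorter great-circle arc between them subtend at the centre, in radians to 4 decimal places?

1.6439 rad

In radians: φ₁ = 0.9899, φ₂ = -0.6159, Δλ = -23.789° = -0.4152 rad.
cos c = sin φ₁ sin φ₂ + cos φ₁ cos φ₂ cos Δλ = (0.8360)(-0.5777) + (0.5488)(0.8163)(0.9150) = -0.07306,
so c = arccos(-0.07306) = 1.64392 rad.
So the angular separation is 1.6439 rad.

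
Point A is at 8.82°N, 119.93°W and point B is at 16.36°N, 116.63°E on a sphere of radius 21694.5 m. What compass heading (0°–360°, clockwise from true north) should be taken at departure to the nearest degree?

With φ₁ = 0.1539, φ₂ = 0.2855, Δλ = -2.1544 rad, the forward-azimuth formula gives
θ = atan2( sin Δλ cos φ₂ , cos φ₁ sin φ₂ − sin φ₁ cos φ₂ cos Δλ ) = atan2(-0.8007, 0.3594) = -65.83°.
Adding 360° brings this into [0°, 360°): 294°.

294°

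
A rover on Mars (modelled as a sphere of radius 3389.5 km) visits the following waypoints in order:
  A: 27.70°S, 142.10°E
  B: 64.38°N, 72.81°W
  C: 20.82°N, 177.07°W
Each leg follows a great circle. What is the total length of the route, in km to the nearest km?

Leg A→B: central angle 2.3937 rad, distance 8113.3 km.
Leg B→C: central angle 1.3480 rad, distance 4569.1 km.
Total: 8113.3 + 4569.1 ≈ 12682 km.

12682 km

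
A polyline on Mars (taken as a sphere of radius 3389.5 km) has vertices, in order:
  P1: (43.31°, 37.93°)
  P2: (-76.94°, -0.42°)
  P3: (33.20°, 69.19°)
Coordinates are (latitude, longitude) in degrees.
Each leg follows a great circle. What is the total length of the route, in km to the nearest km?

14228 km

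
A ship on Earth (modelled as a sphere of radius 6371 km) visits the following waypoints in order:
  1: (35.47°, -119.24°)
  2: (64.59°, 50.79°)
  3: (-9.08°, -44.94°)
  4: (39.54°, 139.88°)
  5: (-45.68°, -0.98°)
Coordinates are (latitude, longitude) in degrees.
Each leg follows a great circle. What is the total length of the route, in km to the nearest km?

53415 km

Leg 1→2: central angle 1.3899 rad, distance 8854.8 km.
Leg 2→3: central angle 1.7567 rad, distance 11192.0 km.
Leg 3→4: central angle 2.6047 rad, distance 16594.4 km.
Leg 4→5: central angle 2.6329 rad, distance 16773.9 km.
Total: 8854.8 + 11192.0 + 16594.4 + 16773.9 ≈ 53415 km.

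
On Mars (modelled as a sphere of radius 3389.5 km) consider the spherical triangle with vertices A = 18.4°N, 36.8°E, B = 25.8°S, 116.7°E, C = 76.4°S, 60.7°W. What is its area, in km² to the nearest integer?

18412085 km²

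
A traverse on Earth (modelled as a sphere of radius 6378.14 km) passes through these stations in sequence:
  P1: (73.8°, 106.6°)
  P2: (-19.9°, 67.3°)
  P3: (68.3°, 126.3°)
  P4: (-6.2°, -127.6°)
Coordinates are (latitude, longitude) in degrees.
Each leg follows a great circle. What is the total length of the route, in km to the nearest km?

Leg P1→P2: central angle 1.6950 rad, distance 10810.8 km.
Leg P2→P3: central angle 1.7084 rad, distance 10896.6 km.
Leg P3→P4: central angle 1.7745 rad, distance 11317.9 km.
Total: 10810.8 + 10896.6 + 11317.9 ≈ 33025 km.

33025 km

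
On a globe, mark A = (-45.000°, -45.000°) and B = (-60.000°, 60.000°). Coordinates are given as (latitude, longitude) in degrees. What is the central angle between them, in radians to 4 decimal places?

Let φ₁ = -0.7854 rad, φ₂ = -1.0472 rad, and Δλ = 1.8326 rad.
Haversine: a = sin²(Δφ/2) + cos φ₁ cos φ₂ sin²(Δλ/2) = 0.0170 + (0.7071)(0.5000)(0.6294) = 0.23957.
Central angle c = 2·arcsin(√a) = 1.02293 rad.
So the angular separation is 1.0229 rad.

1.0229 rad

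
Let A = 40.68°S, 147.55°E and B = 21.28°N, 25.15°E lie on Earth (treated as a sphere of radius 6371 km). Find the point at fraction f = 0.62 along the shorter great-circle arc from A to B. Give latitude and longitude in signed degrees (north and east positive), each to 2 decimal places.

-9.68°, 63.34°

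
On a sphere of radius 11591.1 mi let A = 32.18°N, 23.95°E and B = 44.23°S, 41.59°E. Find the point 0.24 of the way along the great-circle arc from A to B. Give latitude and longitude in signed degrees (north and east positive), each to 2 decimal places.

13.84°, 28.16°

Central angle δ = 1.3628 rad. Interpolating on the sphere with fraction f = 0.24:
P = [sin((1−f)δ)·A + sin(fδ)·B] / sin δ = 0.8792·A + 0.3284·B in Cartesian coordinates,
giving P = (0.8560, 0.4583, 0.2392), i.e. latitude 13.84°, longitude 28.16°.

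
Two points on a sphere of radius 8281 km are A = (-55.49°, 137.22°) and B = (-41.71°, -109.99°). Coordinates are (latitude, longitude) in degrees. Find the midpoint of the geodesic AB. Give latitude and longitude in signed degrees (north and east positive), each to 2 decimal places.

The central angle between A and B is δ = 1.1762 rad.
With f = 0.5, the slerp weights are sin((1−f)δ)/sin δ = 0.6010 and sin(fδ)/sin δ = 0.6010.
Weighted sum of the unit vectors: (0.6010)·(-0.4158,0.3848,-0.8240) + (0.6010)·(-0.2552,-0.7015,-0.6654) = (-0.4033, -0.1904, -0.8951).
Converting back: φ = atan2(z, √(x²+y²)) = -63.52°, λ = atan2(y, x) = -154.73°.

-63.52°, -154.73°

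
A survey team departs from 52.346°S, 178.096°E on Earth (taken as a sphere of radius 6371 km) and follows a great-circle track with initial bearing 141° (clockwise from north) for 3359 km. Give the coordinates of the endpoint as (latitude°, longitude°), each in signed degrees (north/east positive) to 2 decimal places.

-67.38°, -126.50°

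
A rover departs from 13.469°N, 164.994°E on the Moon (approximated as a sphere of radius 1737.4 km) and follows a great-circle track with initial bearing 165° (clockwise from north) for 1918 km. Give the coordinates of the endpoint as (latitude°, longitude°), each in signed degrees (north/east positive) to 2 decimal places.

-47.22°, -175.11°

Angular distance δ = d/R = 1918/1737.4 = 1.10395 rad; initial bearing θ = 2.8798 rad.
sin φ₂ = sin φ₁ cos δ + cos φ₁ sin δ cos θ = (0.2329)(0.4501) + (0.9725)(0.8930)(-0.9659) = -0.7340, so φ₂ = -47.22°.
Δλ = atan2(sin θ sin δ cos φ₁, cos δ − sin φ₁ sin φ₂) = atan2(0.2248, 0.6210) = 19.896°.
λ₂ = 164.994° + 19.896° = 184.89° → -175.11° after wrapping to (−180°, 180°].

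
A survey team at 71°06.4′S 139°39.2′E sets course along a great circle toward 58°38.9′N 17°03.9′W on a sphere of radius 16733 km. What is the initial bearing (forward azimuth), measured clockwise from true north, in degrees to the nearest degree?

229°

With φ₁ = -1.2410, φ₂ = 1.0236, Δλ = -2.7353 rad, the forward-azimuth formula gives
θ = atan2( sin Δλ cos φ₂ , cos φ₁ sin φ₂ − sin φ₁ cos φ₂ cos Δλ ) = atan2(-0.2056, -0.1756) = -130.50°.
Adding 360° brings this into [0°, 360°): 229°.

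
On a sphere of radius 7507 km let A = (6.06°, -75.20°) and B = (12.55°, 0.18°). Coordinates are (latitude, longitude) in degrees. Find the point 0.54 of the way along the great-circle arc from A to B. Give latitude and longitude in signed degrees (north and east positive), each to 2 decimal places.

11.96°, -34.89°

Central angle δ = 1.2995 rad. Interpolating on the sphere with fraction f = 0.54:
P = [sin((1−f)δ)·A + sin(fδ)·B] / sin δ = 0.5842·A + 0.6701·B in Cartesian coordinates,
giving P = (0.8024, -0.5596, 0.2073), i.e. latitude 11.96°, longitude -34.89°.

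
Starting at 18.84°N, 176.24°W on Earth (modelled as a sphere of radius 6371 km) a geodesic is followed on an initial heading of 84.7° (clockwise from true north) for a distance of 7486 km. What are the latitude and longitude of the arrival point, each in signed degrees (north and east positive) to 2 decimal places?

11.84°, -106.40°

Angular distance δ = d/R = 7486/6371 = 1.17501 rad; initial bearing θ = 1.4783 rad.
sin φ₂ = sin φ₁ cos δ + cos φ₁ sin δ cos θ = (0.3229)(0.3855) + (0.9464)(0.9227)(0.0924) = 0.2052, so φ₂ = 11.84°.
Δλ = atan2(sin θ sin δ cos φ₁, cos δ − sin φ₁ sin φ₂) = atan2(0.8695, 0.3193) = 69.837°.
λ₂ = -176.240° + 69.837° = -106.40°.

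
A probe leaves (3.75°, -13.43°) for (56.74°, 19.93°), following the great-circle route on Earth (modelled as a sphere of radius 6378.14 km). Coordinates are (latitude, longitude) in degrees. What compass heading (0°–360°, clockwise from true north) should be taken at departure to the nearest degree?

21°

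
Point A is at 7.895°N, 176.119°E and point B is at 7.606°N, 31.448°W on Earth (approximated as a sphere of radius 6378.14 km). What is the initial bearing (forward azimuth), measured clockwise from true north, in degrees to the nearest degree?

61°

With φ₁ = 0.1378, φ₂ = 0.1327, Δλ = 2.6605 rad, the forward-azimuth formula gives
θ = atan2( sin Δλ cos φ₂ , cos φ₁ sin φ₂ − sin φ₁ cos φ₂ cos Δλ ) = atan2(0.4587, 0.2518) = 61.24°.
So the initial bearing is 61°.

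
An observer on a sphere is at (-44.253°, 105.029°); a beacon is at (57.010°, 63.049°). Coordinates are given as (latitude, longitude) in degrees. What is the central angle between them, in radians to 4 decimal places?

1.8707 rad

Let φ₁ = -0.7724 rad, φ₂ = 0.9950 rad, and Δλ = -0.7327 rad.
cos c = sin φ₁ sin φ₂ + cos φ₁ cos φ₂ cos Δλ = (-0.6978)(0.8388) + (0.7163)(0.5445)(0.7434) = -0.29540,
so c = arccos(-0.29540) = 1.87067 rad.
So the angular separation is 1.8707 rad.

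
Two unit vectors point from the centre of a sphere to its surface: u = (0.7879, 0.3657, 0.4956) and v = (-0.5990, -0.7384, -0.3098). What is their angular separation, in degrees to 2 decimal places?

153.57°

u·v = -0.8955; |u| = 1.0001, |v| = 1.0000.
cos θ = (u·v)/(|u||v|) = -0.8955, so θ = 153.57°.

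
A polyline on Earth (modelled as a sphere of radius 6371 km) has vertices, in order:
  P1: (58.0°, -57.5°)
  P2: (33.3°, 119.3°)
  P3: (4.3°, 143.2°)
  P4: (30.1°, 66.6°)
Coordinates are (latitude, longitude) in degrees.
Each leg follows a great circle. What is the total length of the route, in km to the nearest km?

22404 km

Leg P1→P2: central angle 1.5474 rad, distance 9858.6 km.
Leg P2→P3: central angle 0.6382 rad, distance 4066.1 km.
Leg P3→P4: central angle 1.3310 rad, distance 8479.6 km.
Total: 9858.6 + 4066.1 + 8479.6 ≈ 22404 km.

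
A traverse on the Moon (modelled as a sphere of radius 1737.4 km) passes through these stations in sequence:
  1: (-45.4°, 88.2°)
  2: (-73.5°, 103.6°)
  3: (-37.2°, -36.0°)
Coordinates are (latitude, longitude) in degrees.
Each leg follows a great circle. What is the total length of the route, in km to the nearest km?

Leg 1→2: central angle 0.5054 rad, distance 878.1 km.
Leg 2→3: central angle 1.1512 rad, distance 2000.0 km.
Total: 878.1 + 2000.0 ≈ 2878 km.

2878 km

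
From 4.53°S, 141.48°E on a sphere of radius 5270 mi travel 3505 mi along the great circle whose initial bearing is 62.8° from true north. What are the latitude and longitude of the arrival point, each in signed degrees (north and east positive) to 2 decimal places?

12.65°, 175.71°

Angular distance δ = d/R = 3505/5270 = 0.66509 rad; initial bearing θ = 1.0961 rad.
sin φ₂ = sin φ₁ cos δ + cos φ₁ sin δ cos θ = (-0.0790)(0.7869) + (0.9969)(0.6171)(0.4571) = 0.2191, so φ₂ = 12.65°.
Δλ = atan2(sin θ sin δ cos φ₁, cos δ − sin φ₁ sin φ₂) = atan2(0.5472, 0.8042) = 34.232°.
λ₂ = 141.480° + 34.232° = 175.71°.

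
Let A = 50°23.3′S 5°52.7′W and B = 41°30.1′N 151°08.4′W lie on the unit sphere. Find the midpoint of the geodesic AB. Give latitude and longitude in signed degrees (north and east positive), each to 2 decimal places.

-14.15°, -92.91°

Central angle δ = 2.6972 rad. Interpolating on the sphere with fraction f = 0.5:
P = [sin((1−f)δ)·A + sin(fδ)·B] / sin δ = 2.2691·A + 2.2691·B in Cartesian coordinates,
giving P = (-0.0492, -0.9684, -0.2445), i.e. latitude -14.15°, longitude -92.91°.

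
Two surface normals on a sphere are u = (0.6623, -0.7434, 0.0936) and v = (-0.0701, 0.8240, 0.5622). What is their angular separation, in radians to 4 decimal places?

u·v = -0.6064; |u| = 1.0000, |v| = 1.0000.
cos θ = (u·v)/(|u||v|) = -0.6064, so θ = 2.2223 rad.

2.2223 rad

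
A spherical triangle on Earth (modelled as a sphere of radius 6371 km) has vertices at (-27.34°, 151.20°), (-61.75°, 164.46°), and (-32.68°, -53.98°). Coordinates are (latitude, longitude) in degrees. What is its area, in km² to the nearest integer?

Side lengths (central angles): a = 1.4065, b = 2.0138, c = 0.6201 rad; semiperimeter s = 2.0202.
By l'Huilier's theorem, tan(E/4) = √[tan(s/2) tan((s−a)/2) tan((s−b)/2) tan((s−c)/2)], giving spherical excess E = 0.1475 rad.
Area = E·R² = 0.1475 × (6371)² ≈ 5985397 km².

5985397 km²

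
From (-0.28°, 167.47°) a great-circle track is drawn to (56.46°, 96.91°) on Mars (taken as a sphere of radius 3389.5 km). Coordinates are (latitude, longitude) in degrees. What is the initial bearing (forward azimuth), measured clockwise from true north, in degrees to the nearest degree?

328°

With φ₁ = -0.0049, φ₂ = 0.9854, Δλ = -1.2315 rad, the forward-azimuth formula gives
θ = atan2( sin Δλ cos φ₂ , cos φ₁ sin φ₂ − sin φ₁ cos φ₂ cos Δλ ) = atan2(-0.5210, 0.8344) = -31.98°.
Adding 360° brings this into [0°, 360°): 328°.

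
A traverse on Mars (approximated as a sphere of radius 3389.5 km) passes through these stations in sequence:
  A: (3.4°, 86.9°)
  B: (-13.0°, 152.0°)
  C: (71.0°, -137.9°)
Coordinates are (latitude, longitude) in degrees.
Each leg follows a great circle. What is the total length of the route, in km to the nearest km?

9623 km

Leg A→B: central angle 1.1634 rad, distance 3943.5 km.
Leg B→C: central angle 1.6757 rad, distance 5679.8 km.
Total: 3943.5 + 5679.8 ≈ 9623 km.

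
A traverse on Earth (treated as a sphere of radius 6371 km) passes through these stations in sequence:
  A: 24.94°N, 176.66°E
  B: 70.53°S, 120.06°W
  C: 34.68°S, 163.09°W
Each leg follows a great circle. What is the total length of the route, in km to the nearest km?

16424 km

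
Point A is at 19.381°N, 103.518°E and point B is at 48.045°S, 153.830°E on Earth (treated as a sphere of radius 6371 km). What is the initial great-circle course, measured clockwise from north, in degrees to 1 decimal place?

Δλ = 50.312° = 0.8781 rad.
y = sin Δλ · cos φ₂ = (0.7695)(0.6685) = 0.5145
x = cos φ₁ sin φ₂ − sin φ₁ cos φ₂ cos Δλ = (0.9433)(-0.7437) − (0.3318)(0.6685)(0.6386) = -0.8432
θ = atan2(y, x) = 148.61°, so the bearing is 148.6°.

148.6°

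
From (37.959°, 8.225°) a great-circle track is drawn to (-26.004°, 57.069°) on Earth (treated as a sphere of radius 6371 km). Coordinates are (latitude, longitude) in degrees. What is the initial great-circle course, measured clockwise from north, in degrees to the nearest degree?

With φ₁ = 0.6625, φ₂ = -0.4539, Δλ = 0.8525 rad, the forward-azimuth formula gives
θ = atan2( sin Δλ cos φ₂ , cos φ₁ sin φ₂ − sin φ₁ cos φ₂ cos Δλ ) = atan2(0.6767, -0.7095) = 136.36°.
So the initial bearing is 136°.

136°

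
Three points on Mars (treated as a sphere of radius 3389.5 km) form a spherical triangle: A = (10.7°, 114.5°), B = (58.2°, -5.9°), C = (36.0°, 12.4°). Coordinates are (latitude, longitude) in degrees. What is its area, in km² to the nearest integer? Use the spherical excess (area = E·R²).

5471264 km²

Side lengths (central angles): a = 0.4410, b = 1.6283, c = 1.6752 rad; semiperimeter s = 1.8723.
By l'Huilier's theorem, tan(E/4) = √[tan(s/2) tan((s−a)/2) tan((s−b)/2) tan((s−c)/2)], giving spherical excess E = 0.4762 rad.
Area = E·R² = 0.4762 × (3389.5)² ≈ 5471264 km².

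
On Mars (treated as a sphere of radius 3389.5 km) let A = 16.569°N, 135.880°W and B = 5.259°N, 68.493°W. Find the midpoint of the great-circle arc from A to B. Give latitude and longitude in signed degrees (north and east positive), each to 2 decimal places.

13.05°, -101.46°

The central angle between A and B is δ = 1.1668 rad.
With f = 0.5, the slerp weights are sin((1−f)δ)/sin δ = 0.5991 and sin(fδ)/sin δ = 0.5991.
Weighted sum of the unit vectors: (0.5991)·(-0.6881,-0.6673,0.2852) + (0.5991)·(0.3651,-0.9265,0.0917) = (-0.1935, -0.9548, 0.2258).
Converting back: φ = atan2(z, √(x²+y²)) = 13.05°, λ = atan2(y, x) = -101.46°.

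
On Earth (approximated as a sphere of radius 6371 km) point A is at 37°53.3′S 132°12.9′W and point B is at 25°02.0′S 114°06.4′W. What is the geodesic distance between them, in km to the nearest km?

Let φ₁ = -0.6613 rad, φ₂ = -0.4369 rad, and Δλ = 0.3161 rad.
cos c = sin φ₁ sin φ₂ + cos φ₁ cos φ₂ cos Δλ = (-0.6141)(-0.4231) + (0.7892)(0.9061)(0.9505) = 0.93952,
so c = arccos(0.93952) = 0.34957 rad.
Distance = R·c = 6371 × 0.3496 ≈ 2227 km.

2227 km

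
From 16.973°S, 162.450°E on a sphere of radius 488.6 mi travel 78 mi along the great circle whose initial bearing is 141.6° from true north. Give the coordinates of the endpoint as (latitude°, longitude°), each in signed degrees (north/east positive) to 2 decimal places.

Angular distance δ = d/R = 78/488.6 = 0.15964 rad; initial bearing θ = 2.4714 rad.
sin φ₂ = sin φ₁ cos δ + cos φ₁ sin δ cos θ = (-0.2919)(0.9873) + (0.9564)(0.1590)(-0.7837) = -0.4074, so φ₂ = -24.04°.
Δλ = atan2(sin θ sin δ cos φ₁, cos δ − sin φ₁ sin φ₂) = atan2(0.0944, 0.8684) = 6.207°.
λ₂ = 162.450° + 6.207° = 168.66°.

-24.04°, 168.66°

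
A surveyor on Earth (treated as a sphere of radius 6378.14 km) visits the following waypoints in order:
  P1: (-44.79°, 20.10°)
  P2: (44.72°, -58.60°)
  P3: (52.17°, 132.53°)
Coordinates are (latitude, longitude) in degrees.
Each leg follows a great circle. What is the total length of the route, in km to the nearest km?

Leg P1→P2: central angle 1.9789 rad, distance 12622.0 km.
Leg P2→P3: central angle 1.4423 rad, distance 9199.1 km.
Total: 12622.0 + 9199.1 ≈ 21821 km.

21821 km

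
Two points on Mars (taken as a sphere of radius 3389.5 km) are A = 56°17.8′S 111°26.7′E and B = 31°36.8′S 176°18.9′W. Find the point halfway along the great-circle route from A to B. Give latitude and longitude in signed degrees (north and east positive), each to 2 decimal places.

The central angle between A and B is δ = 0.9518 rad.
With f = 0.5, the slerp weights are sin((1−f)δ)/sin δ = 0.5625 and sin(fδ)/sin δ = 0.5625.
Weighted sum of the unit vectors: (0.5625)·(-0.2029,0.5165,-0.8319) + (0.5625)·(-0.8498,-0.0547,-0.5242) = (-0.5922, 0.2597, -0.7628).
Converting back: φ = atan2(z, √(x²+y²)) = -49.71°, λ = atan2(y, x) = 156.32°.

-49.71°, 156.32°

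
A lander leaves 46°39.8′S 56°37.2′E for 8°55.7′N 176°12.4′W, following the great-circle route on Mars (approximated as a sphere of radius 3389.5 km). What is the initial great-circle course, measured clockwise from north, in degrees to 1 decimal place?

With φ₁ = -0.8144, φ₂ = 0.1558, Δλ = 2.2196 rad, the forward-azimuth formula gives
θ = atan2( sin Δλ cos φ₂ , cos φ₁ sin φ₂ − sin φ₁ cos φ₂ cos Δλ ) = atan2(0.7872, -0.3276) = 112.60°.
So the initial bearing is 112.6°.

112.6°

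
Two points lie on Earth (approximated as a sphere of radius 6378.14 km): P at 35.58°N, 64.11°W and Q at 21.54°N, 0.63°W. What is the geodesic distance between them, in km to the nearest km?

Let φ₁ = 0.6210 rad, φ₂ = 0.3759 rad, and Δλ = 1.1079 rad.
Haversine: a = sin²(Δφ/2) + cos φ₁ cos φ₂ sin²(Δλ/2) = 0.0149 + (0.8133)(0.9302)(0.2767) = 0.22430.
Central angle c = 2·arcsin(√a) = 0.98674 rad.
Distance = R·c = 6378.14 × 0.9867 ≈ 6294 km.

6294 km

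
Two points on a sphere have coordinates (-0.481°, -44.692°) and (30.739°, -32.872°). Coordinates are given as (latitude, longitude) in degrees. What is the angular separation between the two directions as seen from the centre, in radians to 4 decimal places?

With latitudes φ₁ = -0.481°, φ₂ = 30.739° and longitude difference Δλ = 11.820°:
Haversine: a = sin²(Δφ/2) + cos φ₁ cos φ₂ sin²(Δλ/2) = 0.0724 + (1.0000)(0.8595)(0.0106) = 0.08152.
Central angle c = 2·arcsin(√a) = 0.57909 rad.
So the angular separation is 0.5791 rad.

0.5791 rad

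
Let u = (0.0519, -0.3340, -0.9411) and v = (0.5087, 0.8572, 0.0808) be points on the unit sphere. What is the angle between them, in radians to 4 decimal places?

u·v = -0.3359; |u| = 1.0000, |v| = 1.0000.
cos θ = (u·v)/(|u||v|) = -0.3359, so θ = 1.9134 rad.

1.9134 rad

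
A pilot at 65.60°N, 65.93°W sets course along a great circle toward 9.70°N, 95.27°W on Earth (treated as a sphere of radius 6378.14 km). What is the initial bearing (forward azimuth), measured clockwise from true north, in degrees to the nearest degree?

214°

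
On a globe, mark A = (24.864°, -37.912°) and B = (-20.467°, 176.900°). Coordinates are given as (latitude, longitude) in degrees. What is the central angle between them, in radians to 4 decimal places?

With latitudes φ₁ = 24.864°, φ₂ = -20.467° and longitude difference Δλ = -145.188°:
cos c = sin φ₁ sin φ₂ + cos φ₁ cos φ₂ cos Δλ = (0.4205)(-0.3497) + (0.9073)(0.9369)(-0.8210) = -0.84493,
so c = arccos(-0.84493) = 2.57722 rad.
So the angular separation is 2.5772 rad.

2.5772 rad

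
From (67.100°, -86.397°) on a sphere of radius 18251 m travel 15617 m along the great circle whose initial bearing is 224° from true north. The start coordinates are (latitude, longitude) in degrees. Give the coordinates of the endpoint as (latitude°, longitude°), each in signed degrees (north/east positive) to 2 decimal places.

Angular distance δ = d/R = 15617/18251 = 0.85568 rad; initial bearing θ = 3.9095 rad.
sin φ₂ = sin φ₁ cos δ + cos φ₁ sin δ cos θ = (0.9212)(0.6557) + (0.3891)(0.7550)(-0.7193) = 0.3927, so φ₂ = 23.12°.
Δλ = atan2(sin θ sin δ cos φ₁, cos δ − sin φ₁ sin φ₂) = atan2(-0.2041, 0.2940) = -34.770°.
λ₂ = -86.397° − 34.770° = -121.17°.

23.12°, -121.17°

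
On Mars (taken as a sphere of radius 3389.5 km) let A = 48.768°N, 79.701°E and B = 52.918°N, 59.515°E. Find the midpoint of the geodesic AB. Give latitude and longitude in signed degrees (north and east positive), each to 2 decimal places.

51.28°, 70.06°

The central angle between A and B is δ = 0.2330 rad.
With f = 0.5, the slerp weights are sin((1−f)δ)/sin δ = 0.5034 and sin(fδ)/sin δ = 0.5034.
Weighted sum of the unit vectors: (0.5034)·(0.1178,0.6485,0.7520) + (0.5034)·(0.3059,0.5196,0.7978) = (0.2133, 0.5880, 0.7802).
Converting back: φ = atan2(z, √(x²+y²)) = 51.28°, λ = atan2(y, x) = 70.06°.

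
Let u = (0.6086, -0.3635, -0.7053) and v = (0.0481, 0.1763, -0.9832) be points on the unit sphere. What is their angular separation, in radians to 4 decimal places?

0.8518 rad

u·v = 0.6586; |u| = 1.0000, |v| = 1.0000.
cos θ = (u·v)/(|u||v|) = 0.6586, so θ = 0.8518 rad.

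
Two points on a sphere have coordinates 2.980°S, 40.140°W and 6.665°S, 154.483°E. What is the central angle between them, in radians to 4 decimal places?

2.8362 rad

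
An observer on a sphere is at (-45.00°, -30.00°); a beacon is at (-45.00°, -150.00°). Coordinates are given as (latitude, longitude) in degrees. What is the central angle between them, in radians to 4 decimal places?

1.3181 rad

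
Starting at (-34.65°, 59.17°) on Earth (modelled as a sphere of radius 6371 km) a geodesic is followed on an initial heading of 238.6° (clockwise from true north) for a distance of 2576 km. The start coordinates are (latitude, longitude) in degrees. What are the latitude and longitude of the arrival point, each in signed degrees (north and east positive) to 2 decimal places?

Angular distance δ = d/R = 2576/6371 = 0.40433 rad; initial bearing θ = 4.1644 rad.
sin φ₂ = sin φ₁ cos δ + cos φ₁ sin δ cos θ = (-0.5686)(0.9194) + (0.8226)(0.3934)(-0.5210) = -0.6913, so φ₂ = -43.74°.
Δλ = atan2(sin θ sin δ cos φ₁, cos δ − sin φ₁ sin φ₂) = atan2(-0.2762, 0.5263) = -27.693°.
λ₂ = 59.170° − 27.693° = 31.48°.

-43.74°, 31.48°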